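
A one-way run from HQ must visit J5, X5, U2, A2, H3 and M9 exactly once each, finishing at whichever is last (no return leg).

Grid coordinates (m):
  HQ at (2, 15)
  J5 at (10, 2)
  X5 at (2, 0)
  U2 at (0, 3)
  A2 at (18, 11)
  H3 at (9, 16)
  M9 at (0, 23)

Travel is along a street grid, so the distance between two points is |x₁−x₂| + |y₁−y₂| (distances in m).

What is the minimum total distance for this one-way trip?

Shortest open route: 72 m.

There are 6! = 720 possible orderings.
HQ - J5 - X5 - U2 - A2 - H3 - M9: 21+10+5+26+14+16 = 92
HQ - J5 - X5 - U2 - A2 - M9 - H3: 21+10+5+26+30+16 = 108
HQ - J5 - X5 - U2 - H3 - A2 - M9: 21+10+5+22+14+30 = 102
HQ - J5 - X5 - U2 - H3 - M9 - A2: 21+10+5+22+16+30 = 104
HQ - J5 - X5 - U2 - M9 - A2 - H3: 21+10+5+20+30+14 = 100
HQ - J5 - X5 - U2 - M9 - H3 - A2: 21+10+5+20+16+14 = 86
HQ - J5 - X5 - A2 - U2 - H3 - M9: 21+10+27+26+22+16 = 122
HQ - J5 - X5 - A2 - U2 - M9 - H3: 21+10+27+26+20+16 = 120
… (712 more)
HQ - M9 - H3 - A2 - J5 - X5 - U2: 10+16+14+17+10+5 = 72  ← best
The minimum is 72.
One shortest path: HQ → M9 → H3 → A2 → J5 → X5 → U2.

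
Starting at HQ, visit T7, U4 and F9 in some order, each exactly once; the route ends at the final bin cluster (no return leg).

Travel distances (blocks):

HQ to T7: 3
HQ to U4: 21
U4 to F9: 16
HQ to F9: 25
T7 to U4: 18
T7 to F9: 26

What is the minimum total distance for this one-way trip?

There are 3! = 6 possible orderings.
HQ - T7 - U4 - F9: 3+18+16 = 37
HQ - T7 - F9 - U4: 3+26+16 = 45
HQ - U4 - T7 - F9: 21+18+26 = 65
HQ - U4 - F9 - T7: 21+16+26 = 63
HQ - F9 - T7 - U4: 25+26+18 = 69
HQ - F9 - U4 - T7: 25+16+18 = 59
The minimum is 37.
One shortest path: HQ → T7 → U4 → F9.

Shortest open route: 37 blocks.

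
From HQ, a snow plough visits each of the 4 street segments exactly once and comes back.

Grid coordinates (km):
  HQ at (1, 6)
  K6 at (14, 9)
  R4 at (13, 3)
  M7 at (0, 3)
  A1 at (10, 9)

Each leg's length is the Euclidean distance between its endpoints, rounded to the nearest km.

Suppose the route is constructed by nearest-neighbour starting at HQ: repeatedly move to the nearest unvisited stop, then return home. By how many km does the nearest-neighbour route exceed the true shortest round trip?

From HQ: M7=3, A1=9, R4=12, K6=13 → choose M7 (3).
From M7: A1=12, R4=13, K6=15 → choose A1 (12).
From A1: K6=4, R4=7 → choose K6 (4).
From K6: R4=6 → choose R4 (6).
NN route HQ → M7 → A1 → K6 → R4 → HQ costs 37.
Optimal: HQ → M7 → R4 → K6 → A1 → HQ costs 35 (by enumerating all 12 distinct tours).
Excess = 37 − 35 = 2.

The nearest-neighbour route is 2 km longer than optimal.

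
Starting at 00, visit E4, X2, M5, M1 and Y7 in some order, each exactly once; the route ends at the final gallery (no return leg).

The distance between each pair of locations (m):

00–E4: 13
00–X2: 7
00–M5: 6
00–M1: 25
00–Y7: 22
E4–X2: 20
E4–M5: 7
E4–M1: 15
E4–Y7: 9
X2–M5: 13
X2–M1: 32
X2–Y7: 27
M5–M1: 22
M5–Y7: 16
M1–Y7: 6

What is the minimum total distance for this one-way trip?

Shortest open route: 42 m.

There are 5! = 120 possible orderings.
00→E4→X2→M5→M1→Y7: 13+20+13+22+6 = 74
00→E4→X2→M5→Y7→M1: 13+20+13+16+6 = 68
00→E4→X2→M1→M5→Y7: 13+20+32+22+16 = 103
00→E4→X2→M1→Y7→M5: 13+20+32+6+16 = 87
00→E4→X2→Y7→M5→M1: 13+20+27+16+22 = 98
00→E4→X2→Y7→M1→M5: 13+20+27+6+22 = 88
00→E4→M5→X2→M1→Y7: 13+7+13+32+6 = 71
00→E4→M5→X2→Y7→M1: 13+7+13+27+6 = 66
00→E4→M5→M1→X2→Y7: 13+7+22+32+27 = 101
00→E4→M5→M1→Y7→X2: 13+7+22+6+27 = 75
00→E4→M5→Y7→X2→M1: 13+7+16+27+32 = 95
00→E4→M5→Y7→M1→X2: 13+7+16+6+32 = 74
00→E4→M1→X2→M5→Y7: 13+15+32+13+16 = 89
00→E4→M1→X2→Y7→M5: 13+15+32+27+16 = 103
… (106 more)
00→X2→M5→E4→Y7→M1: 7+13+7+9+6 = 42  ← best
The minimum is 42.
One shortest path: 00 → X2 → M5 → E4 → Y7 → M1.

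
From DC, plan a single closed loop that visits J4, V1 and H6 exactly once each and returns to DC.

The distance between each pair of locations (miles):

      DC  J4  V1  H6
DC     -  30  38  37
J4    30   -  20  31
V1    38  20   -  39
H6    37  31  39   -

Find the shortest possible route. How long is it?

126 miles — the shortest possible round trip.

DC → J4 → V1 → H6 → DC: 30+20+39+37 = 126
DC → J4 → H6 → V1 → DC: 30+31+39+38 = 138
DC → V1 → J4 → H6 → DC: 38+20+31+37 = 126
The minimum is 126.
One optimal route: DC → J4 → V1 → H6 → DC (or its reverse).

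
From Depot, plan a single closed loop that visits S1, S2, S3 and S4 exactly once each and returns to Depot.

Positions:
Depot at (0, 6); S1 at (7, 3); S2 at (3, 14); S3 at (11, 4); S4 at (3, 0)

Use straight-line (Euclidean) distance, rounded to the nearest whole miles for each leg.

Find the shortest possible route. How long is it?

Minimum total distance: 38 miles.

There are 12 distinct closed tours to check (reversals are equivalent).
Depot → S1 → S2 → S3 → S4 → Depot: 8+12+13+9+7 = 49
Depot → S1 → S2 → S4 → S3 → Depot: 8+12+14+9+11 = 54
Depot → S1 → S3 → S2 → S4 → Depot: 8+4+13+14+7 = 46
Depot → S1 → S3 → S4 → S2 → Depot: 8+4+9+14+9 = 44
Depot → S1 → S4 → S2 → S3 → Depot: 8+5+14+13+11 = 51
Depot → S1 → S4 → S3 → S2 → Depot: 8+5+9+13+9 = 44
Depot → S2 → S1 → S3 → S4 → Depot: 9+12+4+9+7 = 41
Depot → S2 → S1 → S4 → S3 → Depot: 9+12+5+9+11 = 46
Depot → S2 → S3 → S1 → S4 → Depot: 9+13+4+5+7 = 38
Depot → S2 → S4 → S1 → S3 → Depot: 9+14+5+4+11 = 43
Depot → S3 → S1 → S2 → S4 → Depot: 11+4+12+14+7 = 48
Depot → S3 → S2 → S1 → S4 → Depot: 11+13+12+5+7 = 48
The minimum is 38.
One optimal route: Depot → S2 → S3 → S1 → S4 → Depot (or its reverse).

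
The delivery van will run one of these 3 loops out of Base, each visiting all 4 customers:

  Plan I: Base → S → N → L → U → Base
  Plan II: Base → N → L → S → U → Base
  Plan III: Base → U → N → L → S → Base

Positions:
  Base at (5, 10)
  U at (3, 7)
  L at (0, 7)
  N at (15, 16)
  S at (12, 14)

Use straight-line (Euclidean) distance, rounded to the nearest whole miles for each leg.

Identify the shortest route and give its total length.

Plan I: 8 + 4 + 17 + 3 + 4 = 36
Plan II: 12 + 17 + 14 + 11 + 4 = 58
Plan III: 4 + 15 + 17 + 14 + 8 = 58

36 miles — Plan I is the shortest.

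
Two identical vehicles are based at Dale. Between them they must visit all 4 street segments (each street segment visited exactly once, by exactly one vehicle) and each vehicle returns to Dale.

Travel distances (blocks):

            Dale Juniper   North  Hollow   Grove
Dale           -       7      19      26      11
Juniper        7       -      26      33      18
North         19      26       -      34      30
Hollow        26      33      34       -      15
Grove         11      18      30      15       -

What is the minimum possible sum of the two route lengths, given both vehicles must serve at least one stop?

Minimum combined distance: 93 blocks.

Check every non-empty split of the stops between the two vehicles; for each half take its own optimal tour:
  {Juniper} + {North, Hollow, Grove}: 14 + 79 = 93
  {North} + {Juniper, Hollow, Grove}: 38 + 66 = 104
  {Juniper, North} + {Hollow, Grove}: 52 + 52 = 104
  {Hollow} + {Juniper, North, Grove}: 52 + 74 = 126
  {Juniper, Hollow} + {North, Grove}: 66 + 60 = 126
  {North, Hollow} + {Juniper, Grove}: 79 + 36 = 115
  … (7 splits in total)
Best: vehicle 1 Dale → Juniper → Dale = 14; vehicle 2 Dale → North → Hollow → Grove → Dale = 79; combined 93.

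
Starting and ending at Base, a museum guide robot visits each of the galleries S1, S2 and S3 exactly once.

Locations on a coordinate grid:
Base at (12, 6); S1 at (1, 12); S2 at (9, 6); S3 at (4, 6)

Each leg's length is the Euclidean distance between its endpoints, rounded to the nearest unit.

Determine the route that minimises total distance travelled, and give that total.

Shortest round trip = 28.

There are 3 distinct closed tours to check (reversals are equivalent).
Base - S1 - S2 - S3 - Base: 13+10+5+8 = 36
Base - S1 - S3 - S2 - Base: 13+7+5+3 = 28
Base - S2 - S1 - S3 - Base: 3+10+7+8 = 28
The minimum is 28.
One optimal route: Base → S1 → S3 → S2 → Base (or its reverse).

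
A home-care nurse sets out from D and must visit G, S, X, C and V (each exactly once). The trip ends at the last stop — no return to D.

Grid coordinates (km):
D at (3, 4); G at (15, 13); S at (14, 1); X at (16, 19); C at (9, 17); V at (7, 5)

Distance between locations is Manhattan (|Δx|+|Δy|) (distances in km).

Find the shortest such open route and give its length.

45 km — the minimum one-way total.

There are 5! = 120 possible orderings.
D → G → S → X → C → V: 21+13+20+9+14 = 77
D → G → S → X → V → C: 21+13+20+23+14 = 91
D → G → S → C → X → V: 21+13+21+9+23 = 87
D → G → S → C → V → X: 21+13+21+14+23 = 92
D → G → S → V → X → C: 21+13+11+23+9 = 77
D → G → S → V → C → X: 21+13+11+14+9 = 68
D → G → X → S → C → V: 21+7+20+21+14 = 83
D → G → X → S → V → C: 21+7+20+11+14 = 73
D → G → X → C → S → V: 21+7+9+21+11 = 69
D → G → X → C → V → S: 21+7+9+14+11 = 62
D → G → X → V → S → C: 21+7+23+11+21 = 83
D → G → X → V → C → S: 21+7+23+14+21 = 86
D → G → C → S → X → V: 21+10+21+20+23 = 95
D → G → C → S → V → X: 21+10+21+11+23 = 86
… (106 more)
D → V → S → G → X → C: 5+11+13+7+9 = 45  ← best
The minimum is 45.
One shortest path: D → V → S → G → X → C.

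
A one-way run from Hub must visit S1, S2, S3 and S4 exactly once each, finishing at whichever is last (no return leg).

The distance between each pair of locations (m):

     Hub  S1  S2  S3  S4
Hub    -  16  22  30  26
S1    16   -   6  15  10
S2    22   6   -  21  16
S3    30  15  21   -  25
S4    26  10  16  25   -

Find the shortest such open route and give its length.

Minimum one-way distance = 63 m.

There are 4! = 24 possible orderings.
Hub→S1→S2→S3→S4: 16+6+21+25 = 68
Hub→S1→S2→S4→S3: 16+6+16+25 = 63
Hub→S1→S3→S2→S4: 16+15+21+16 = 68
Hub→S1→S3→S4→S2: 16+15+25+16 = 72
Hub→S1→S4→S2→S3: 16+10+16+21 = 63
Hub→S1→S4→S3→S2: 16+10+25+21 = 72
Hub→S2→S1→S3→S4: 22+6+15+25 = 68
Hub→S2→S1→S4→S3: 22+6+10+25 = 63
Hub→S2→S3→S1→S4: 22+21+15+10 = 68
Hub→S2→S3→S4→S1: 22+21+25+10 = 78
Hub→S2→S4→S1→S3: 22+16+10+15 = 63
Hub→S2→S4→S3→S1: 22+16+25+15 = 78
Hub→S3→S1→S2→S4: 30+15+6+16 = 67
Hub→S3→S1→S4→S2: 30+15+10+16 = 71
… (10 more)
The minimum is 63.
One shortest path: Hub → S1 → S2 → S4 → S3.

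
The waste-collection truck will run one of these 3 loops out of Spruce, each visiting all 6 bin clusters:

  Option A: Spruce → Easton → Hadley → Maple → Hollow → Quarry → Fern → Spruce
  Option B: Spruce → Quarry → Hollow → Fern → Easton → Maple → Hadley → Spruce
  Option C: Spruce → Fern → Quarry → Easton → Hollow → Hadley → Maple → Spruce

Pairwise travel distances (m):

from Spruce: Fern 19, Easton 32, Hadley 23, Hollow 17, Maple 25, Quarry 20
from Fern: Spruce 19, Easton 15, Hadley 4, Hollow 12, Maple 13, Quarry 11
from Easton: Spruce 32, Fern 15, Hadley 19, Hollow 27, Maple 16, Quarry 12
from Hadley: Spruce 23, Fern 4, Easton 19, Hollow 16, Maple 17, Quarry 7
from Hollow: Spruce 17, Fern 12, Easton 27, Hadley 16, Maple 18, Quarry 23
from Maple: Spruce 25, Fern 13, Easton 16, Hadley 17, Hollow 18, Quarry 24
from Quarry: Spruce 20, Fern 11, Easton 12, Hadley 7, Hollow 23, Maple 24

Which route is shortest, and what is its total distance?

Shortest is Option B, total 126 m.

Option A: 32 + 19 + 17 + 18 + 23 + 11 + 19 = 139
Option B: 20 + 23 + 12 + 15 + 16 + 17 + 23 = 126
Option C: 19 + 11 + 12 + 27 + 16 + 17 + 25 = 127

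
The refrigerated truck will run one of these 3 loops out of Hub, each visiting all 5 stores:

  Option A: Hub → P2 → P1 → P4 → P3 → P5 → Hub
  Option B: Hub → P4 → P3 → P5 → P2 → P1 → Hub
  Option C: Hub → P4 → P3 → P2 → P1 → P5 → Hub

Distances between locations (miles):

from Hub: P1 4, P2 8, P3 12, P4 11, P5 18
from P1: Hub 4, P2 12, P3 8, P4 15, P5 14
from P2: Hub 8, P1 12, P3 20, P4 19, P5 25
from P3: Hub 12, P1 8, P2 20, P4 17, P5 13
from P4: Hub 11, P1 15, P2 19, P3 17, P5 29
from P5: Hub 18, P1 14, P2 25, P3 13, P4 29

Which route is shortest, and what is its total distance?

Shortest is Option B, total 82 miles.

Option A: 8 + 12 + 15 + 17 + 13 + 18 = 83
Option B: 11 + 17 + 13 + 25 + 12 + 4 = 82
Option C: 11 + 17 + 20 + 12 + 14 + 18 = 92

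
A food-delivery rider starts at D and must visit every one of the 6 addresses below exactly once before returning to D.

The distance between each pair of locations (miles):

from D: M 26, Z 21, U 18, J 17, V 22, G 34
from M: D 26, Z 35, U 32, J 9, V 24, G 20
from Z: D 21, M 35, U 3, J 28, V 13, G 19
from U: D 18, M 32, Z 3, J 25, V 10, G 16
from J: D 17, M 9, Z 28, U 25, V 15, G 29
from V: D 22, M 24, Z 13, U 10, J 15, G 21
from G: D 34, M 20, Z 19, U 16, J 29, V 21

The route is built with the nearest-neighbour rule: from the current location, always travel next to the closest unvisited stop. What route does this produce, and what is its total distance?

Total distance 100 miles via the nearest-neighbour route D → J → M → G → U → Z → V → D.

D → [J:17 / U:18 / Z:21 / V:22 / M:26 / G:34] → J (17)
J → [M:9 / V:15 / U:25 / Z:28 / G:29] → M (9)
M → [G:20 / V:24 / U:32 / Z:35] → G (20)
G → [U:16 / Z:19 / V:21] → U (16)
U → [Z:3 / V:10] → Z (3)
Z → [V:13] → V (13)
Return V→D: 22.
Total = 17 + 9 + 20 + 16 + 3 + 13 + 22 = 100.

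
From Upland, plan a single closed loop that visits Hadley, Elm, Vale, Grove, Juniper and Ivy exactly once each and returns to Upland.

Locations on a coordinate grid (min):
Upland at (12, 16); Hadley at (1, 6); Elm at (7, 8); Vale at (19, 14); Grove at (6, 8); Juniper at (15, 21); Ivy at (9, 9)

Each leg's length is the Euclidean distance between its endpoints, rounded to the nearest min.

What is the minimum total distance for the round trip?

There are 360 distinct closed tours to check (reversals are equivalent).
Upland-Hadley-Elm-Vale-Grove-Juniper-Ivy-Upland: 15+6+13+14+16+13+8 = 85
Upland-Hadley-Elm-Vale-Grove-Ivy-Juniper-Upland: 15+6+13+14+3+13+6 = 70
Upland-Hadley-Elm-Vale-Juniper-Grove-Ivy-Upland: 15+6+13+8+16+3+8 = 69
Upland-Hadley-Elm-Vale-Juniper-Ivy-Grove-Upland: 15+6+13+8+13+3+10 = 68
Upland-Hadley-Elm-Vale-Ivy-Grove-Juniper-Upland: 15+6+13+11+3+16+6 = 70
Upland-Hadley-Elm-Vale-Ivy-Juniper-Grove-Upland: 15+6+13+11+13+16+10 = 84
Upland-Hadley-Elm-Grove-Vale-Juniper-Ivy-Upland: 15+6+1+14+8+13+8 = 65
Upland-Hadley-Elm-Grove-Vale-Ivy-Juniper-Upland: 15+6+1+14+11+13+6 = 66
… (352 more)
Upland-Hadley-Grove-Elm-Ivy-Vale-Juniper-Upland: 15+5+1+2+11+8+6 = 48  ← best
The minimum is 48.
One optimal route: Upland → Hadley → Grove → Elm → Ivy → Vale → Juniper → Upland (or its reverse).

48 min — the shortest possible round trip.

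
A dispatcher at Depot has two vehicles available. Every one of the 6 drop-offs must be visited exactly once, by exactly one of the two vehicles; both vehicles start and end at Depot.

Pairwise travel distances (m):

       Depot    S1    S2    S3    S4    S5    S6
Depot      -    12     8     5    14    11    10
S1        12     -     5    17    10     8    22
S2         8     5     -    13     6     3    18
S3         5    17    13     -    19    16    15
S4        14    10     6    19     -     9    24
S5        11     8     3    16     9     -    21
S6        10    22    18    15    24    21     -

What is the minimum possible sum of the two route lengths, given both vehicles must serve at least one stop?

72 m — the smallest possible combined total.

Try each way of splitting the stops between the two vehicles (each non-empty) and, for each split, find the best tour for each vehicle:
  {S1} + {S2, S3, S4, S5, S6}: 24 + 64 = 88
  {S2} + {S1, S3, S4, S5, S6}: 16 + 72 = 88
  {S1, S2} + {S3, S4, S5, S6}: 25 + 64 = 89
  {S3} + {S1, S2, S4, S5, S6}: 10 + 62 = 72
  {S1, S3} + {S2, S4, S5, S6}: 34 + 54 = 88
  {S2, S3} + {S1, S4, S5, S6}: 26 + 62 = 88
  … (31 splits in total)
Best: vehicle 1 Depot → S3 → Depot = 10; vehicle 2 Depot → S1 → S4 → S2 → S5 → S6 → Depot = 62; combined 72.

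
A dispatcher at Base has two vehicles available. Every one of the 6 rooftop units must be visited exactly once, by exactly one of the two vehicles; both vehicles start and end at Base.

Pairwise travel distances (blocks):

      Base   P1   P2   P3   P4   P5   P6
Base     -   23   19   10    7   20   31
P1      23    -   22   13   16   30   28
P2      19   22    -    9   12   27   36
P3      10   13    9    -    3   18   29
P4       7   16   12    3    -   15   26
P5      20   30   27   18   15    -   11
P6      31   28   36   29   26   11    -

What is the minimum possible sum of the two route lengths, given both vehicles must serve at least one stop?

114 blocks — the smallest possible combined total.

Check every non-empty split of the stops between the two vehicles; for each half take its own optimal tour:
  {P1} + {P2, P3, P4, P5, P6}: 46 + 86 = 132
  {P2} + {P1, P3, P4, P5, P6}: 38 + 82 = 120
  {P1, P2} + {P3, P4, P5, P6}: 64 + 70 = 134
  {P3} + {P1, P2, P4, P5, P6}: 20 + 100 = 120
  {P1, P3} + {P2, P4, P5, P6}: 46 + 86 = 132
  {P2, P3} + {P1, P4, P5, P6}: 38 + 82 = 120
  … (31 splits in total)
  {P4} + {P1, P2, P3, P5, P6}: 14 + 100 = 114  ← best
Best: vehicle 1 Base → P4 → Base = 14; vehicle 2 Base → P2 → P3 → P1 → P6 → P5 → Base = 100; combined 114.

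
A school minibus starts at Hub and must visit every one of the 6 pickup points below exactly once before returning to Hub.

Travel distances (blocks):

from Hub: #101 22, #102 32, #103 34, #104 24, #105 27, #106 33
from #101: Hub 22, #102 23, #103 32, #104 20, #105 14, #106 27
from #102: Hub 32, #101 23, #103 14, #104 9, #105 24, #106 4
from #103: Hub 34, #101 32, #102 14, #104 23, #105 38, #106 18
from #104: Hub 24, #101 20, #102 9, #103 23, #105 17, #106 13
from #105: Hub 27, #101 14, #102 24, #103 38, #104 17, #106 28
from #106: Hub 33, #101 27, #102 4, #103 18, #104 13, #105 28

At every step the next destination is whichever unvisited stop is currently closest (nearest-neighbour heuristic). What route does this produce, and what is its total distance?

From Hub: distances to unvisited — #101=22, #104=24, #105=27, #102=32, #106=33, #103=34. Nearest is #101 (22).
From #101: distances to unvisited — #105=14, #104=20, #102=23, #106=27, #103=32. Nearest is #105 (14).
From #105: distances to unvisited — #104=17, #102=24, #106=28, #103=38. Nearest is #104 (17).
From #104: distances to unvisited — #102=9, #106=13, #103=23. Nearest is #102 (9).
From #102: distances to unvisited — #106=4, #103=14. Nearest is #106 (4).
From #106: distances to unvisited — #103=18. Nearest is #103 (18).
Return #103→Hub: 34.
Total = 22 + 14 + 17 + 9 + 4 + 18 + 34 = 118.

Nearest-neighbour total = 118 blocks; route Hub → #101 → #105 → #104 → #102 → #106 → #103 → Hub.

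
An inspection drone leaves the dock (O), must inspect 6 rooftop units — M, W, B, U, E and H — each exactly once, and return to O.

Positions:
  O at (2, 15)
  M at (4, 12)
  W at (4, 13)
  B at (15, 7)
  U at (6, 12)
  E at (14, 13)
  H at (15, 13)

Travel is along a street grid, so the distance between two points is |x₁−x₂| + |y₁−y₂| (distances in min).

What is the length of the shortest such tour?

Shortest round trip = 42 min.

O-M-W-B-U-E-H-O: 5+1+17+14+9+1+15 = 62
O-M-W-B-U-H-E-O: 5+1+17+14+10+1+14 = 62
O-M-W-B-E-U-H-O: 5+1+17+7+9+10+15 = 64
O-M-W-B-E-H-U-O: 5+1+17+7+1+10+7 = 48
O-M-W-B-H-U-E-O: 5+1+17+6+10+9+14 = 62
O-M-W-B-H-E-U-O: 5+1+17+6+1+9+7 = 46
O-M-W-U-B-E-H-O: 5+1+3+14+7+1+15 = 46
O-M-W-U-B-H-E-O: 5+1+3+14+6+1+14 = 44
… (352 more)
O-M-U-B-H-E-W-O: 5+2+14+6+1+10+4 = 42  ← best
The minimum is 42.
One optimal route: O → M → U → B → H → E → W → O (or its reverse).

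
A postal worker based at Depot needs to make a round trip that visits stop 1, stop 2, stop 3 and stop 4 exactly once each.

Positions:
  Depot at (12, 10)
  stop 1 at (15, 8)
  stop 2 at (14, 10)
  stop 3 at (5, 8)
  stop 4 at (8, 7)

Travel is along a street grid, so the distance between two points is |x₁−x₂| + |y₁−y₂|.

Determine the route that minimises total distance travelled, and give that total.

Depot - stop 1 - stop 2 - stop 3 - stop 4 - Depot: 5+3+11+4+7 = 30
Depot - stop 1 - stop 2 - stop 4 - stop 3 - Depot: 5+3+9+4+9 = 30
Depot - stop 1 - stop 3 - stop 2 - stop 4 - Depot: 5+10+11+9+7 = 42
Depot - stop 1 - stop 3 - stop 4 - stop 2 - Depot: 5+10+4+9+2 = 30
Depot - stop 1 - stop 4 - stop 2 - stop 3 - Depot: 5+8+9+11+9 = 42
Depot - stop 1 - stop 4 - stop 3 - stop 2 - Depot: 5+8+4+11+2 = 30
Depot - stop 2 - stop 1 - stop 3 - stop 4 - Depot: 2+3+10+4+7 = 26
Depot - stop 2 - stop 1 - stop 4 - stop 3 - Depot: 2+3+8+4+9 = 26
Depot - stop 2 - stop 3 - stop 1 - stop 4 - Depot: 2+11+10+8+7 = 38
Depot - stop 2 - stop 4 - stop 1 - stop 3 - Depot: 2+9+8+10+9 = 38
Depot - stop 3 - stop 1 - stop 2 - stop 4 - Depot: 9+10+3+9+7 = 38
Depot - stop 3 - stop 2 - stop 1 - stop 4 - Depot: 9+11+3+8+7 = 38
The minimum is 26.
One optimal route: Depot → stop 2 → stop 1 → stop 3 → stop 4 → Depot (or its reverse).

26 — the shortest possible round trip.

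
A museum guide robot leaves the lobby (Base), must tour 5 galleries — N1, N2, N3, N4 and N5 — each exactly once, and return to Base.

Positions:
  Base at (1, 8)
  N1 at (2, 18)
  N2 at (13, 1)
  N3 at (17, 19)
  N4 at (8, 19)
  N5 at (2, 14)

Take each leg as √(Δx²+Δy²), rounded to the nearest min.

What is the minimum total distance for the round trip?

Minimum total distance: 57 min.

Base→N1→N2→N3→N4→N5→Base: 10+20+18+9+8+6 = 71
Base→N1→N2→N3→N5→N4→Base: 10+20+18+16+8+13 = 85
Base→N1→N2→N4→N3→N5→Base: 10+20+19+9+16+6 = 80
Base→N1→N2→N4→N5→N3→Base: 10+20+19+8+16+19 = 92
Base→N1→N2→N5→N3→N4→Base: 10+20+17+16+9+13 = 85
Base→N1→N2→N5→N4→N3→Base: 10+20+17+8+9+19 = 83
Base→N1→N3→N2→N4→N5→Base: 10+15+18+19+8+6 = 76
Base→N1→N3→N2→N5→N4→Base: 10+15+18+17+8+13 = 81
Base→N1→N3→N4→N2→N5→Base: 10+15+9+19+17+6 = 76
Base→N1→N3→N4→N5→N2→Base: 10+15+9+8+17+14 = 73
Base→N1→N3→N5→N2→N4→Base: 10+15+16+17+19+13 = 90
Base→N1→N3→N5→N4→N2→Base: 10+15+16+8+19+14 = 82
Base→N1→N4→N2→N3→N5→Base: 10+6+19+18+16+6 = 75
Base→N1→N4→N2→N5→N3→Base: 10+6+19+17+16+19 = 87
… (46 more)
Base→N2→N3→N4→N1→N5→Base: 14+18+9+6+4+6 = 57  ← best
The minimum is 57.
One optimal route: Base → N2 → N3 → N4 → N1 → N5 → Base (or its reverse).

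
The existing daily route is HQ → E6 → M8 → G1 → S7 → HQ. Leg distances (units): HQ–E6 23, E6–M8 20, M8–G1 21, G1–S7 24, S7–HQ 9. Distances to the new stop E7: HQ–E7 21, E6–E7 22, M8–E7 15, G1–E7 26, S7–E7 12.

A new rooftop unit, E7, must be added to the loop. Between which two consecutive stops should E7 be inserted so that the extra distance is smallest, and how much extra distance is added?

+14 — insert E7 between G1 and S7.

Insertion cost between consecutive stops i–j is d(i,E7) + d(E7,j) − d(i,j):
  between HQ and E6: 21 + 22 − 23 = 20
  between E6 and M8: 22 + 15 − 20 = 17
  between M8 and G1: 15 + 26 − 21 = 20
  between G1 and S7: 26 + 12 − 24 = 14
  between S7 and HQ: 12 + 21 − 9 = 24
Cheapest insertion is between G1 and S7, adding 14.
New total = 97 + 14 = 111.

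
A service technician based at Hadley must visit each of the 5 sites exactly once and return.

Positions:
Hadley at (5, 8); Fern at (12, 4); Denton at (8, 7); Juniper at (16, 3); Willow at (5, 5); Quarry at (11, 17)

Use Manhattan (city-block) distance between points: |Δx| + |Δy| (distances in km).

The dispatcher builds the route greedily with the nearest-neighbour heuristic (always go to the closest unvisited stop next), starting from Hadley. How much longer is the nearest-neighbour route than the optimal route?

The nearest-neighbour route is 2 km longer than optimal.

From Hadley: Willow=3, Denton=4, Fern=11, Quarry=15, Juniper=16 → choose Willow (3).
From Willow: Denton=5, Fern=8, Juniper=13, Quarry=18 → choose Denton (5).
From Denton: Fern=7, Juniper=12, Quarry=13 → choose Fern (7).
From Fern: Juniper=5, Quarry=14 → choose Juniper (5).
From Juniper: Quarry=19 → choose Quarry (19).
NN route Hadley → Willow → Denton → Fern → Juniper → Quarry → Hadley costs 54.
Optimal: Hadley → Denton → Quarry → Fern → Juniper → Willow → Hadley costs 52 (by enumerating all 60 distinct tours).
Excess = 54 − 52 = 2.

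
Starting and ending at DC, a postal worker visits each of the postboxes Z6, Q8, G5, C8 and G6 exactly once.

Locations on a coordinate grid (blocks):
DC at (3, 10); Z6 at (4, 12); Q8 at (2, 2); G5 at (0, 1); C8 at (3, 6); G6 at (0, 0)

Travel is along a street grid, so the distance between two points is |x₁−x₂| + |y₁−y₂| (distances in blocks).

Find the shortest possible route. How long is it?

Shortest round trip = 32 blocks.

DC→Z6→Q8→G5→C8→G6→DC: 3+12+3+8+9+13 = 48
DC→Z6→Q8→G5→G6→C8→DC: 3+12+3+1+9+4 = 32
DC→Z6→Q8→C8→G5→G6→DC: 3+12+5+8+1+13 = 42
DC→Z6→Q8→C8→G6→G5→DC: 3+12+5+9+1+12 = 42
DC→Z6→Q8→G6→G5→C8→DC: 3+12+4+1+8+4 = 32
DC→Z6→Q8→G6→C8→G5→DC: 3+12+4+9+8+12 = 48
DC→Z6→G5→Q8→C8→G6→DC: 3+15+3+5+9+13 = 48
DC→Z6→G5→Q8→G6→C8→DC: 3+15+3+4+9+4 = 38
DC→Z6→G5→C8→Q8→G6→DC: 3+15+8+5+4+13 = 48
DC→Z6→G5→C8→G6→Q8→DC: 3+15+8+9+4+9 = 48
DC→Z6→G5→G6→Q8→C8→DC: 3+15+1+4+5+4 = 32
DC→Z6→G5→G6→C8→Q8→DC: 3+15+1+9+5+9 = 42
DC→Z6→C8→Q8→G5→G6→DC: 3+7+5+3+1+13 = 32
DC→Z6→C8→Q8→G6→G5→DC: 3+7+5+4+1+12 = 32
… (46 more)
The minimum is 32.
One optimal route: DC → Z6 → Q8 → G5 → G6 → C8 → DC (or its reverse).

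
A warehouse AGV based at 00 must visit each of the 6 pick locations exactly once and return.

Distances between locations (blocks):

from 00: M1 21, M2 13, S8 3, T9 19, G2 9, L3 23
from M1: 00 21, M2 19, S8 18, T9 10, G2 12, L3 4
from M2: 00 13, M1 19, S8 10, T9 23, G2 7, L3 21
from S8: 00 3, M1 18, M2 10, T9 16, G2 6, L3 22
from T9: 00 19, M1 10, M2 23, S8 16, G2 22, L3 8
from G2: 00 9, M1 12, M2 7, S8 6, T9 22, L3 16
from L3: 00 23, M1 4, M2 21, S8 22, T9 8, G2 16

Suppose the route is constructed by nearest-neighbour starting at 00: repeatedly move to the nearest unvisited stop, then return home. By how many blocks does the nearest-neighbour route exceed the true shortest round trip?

3 blocks longer than the optimal tour.

From 00: S8=3, G2=9, M2=13, T9=19, M1=21, L3=23 → choose S8 (3).
From S8: G2=6, M2=10, T9=16, M1=18, L3=22 → choose G2 (6).
From G2: M2=7, M1=12, L3=16, T9=22 → choose M2 (7).
From M2: M1=19, L3=21, T9=23 → choose M1 (19).
From M1: L3=4, T9=10 → choose L3 (4).
From L3: T9=8 → choose T9 (8).
NN route 00 → S8 → G2 → M2 → M1 → L3 → T9 → 00 costs 66.
Optimal: 00 → M2 → G2 → M1 → L3 → T9 → S8 → 00 costs 63 (by enumerating all 360 distinct tours).
Excess = 66 − 63 = 3.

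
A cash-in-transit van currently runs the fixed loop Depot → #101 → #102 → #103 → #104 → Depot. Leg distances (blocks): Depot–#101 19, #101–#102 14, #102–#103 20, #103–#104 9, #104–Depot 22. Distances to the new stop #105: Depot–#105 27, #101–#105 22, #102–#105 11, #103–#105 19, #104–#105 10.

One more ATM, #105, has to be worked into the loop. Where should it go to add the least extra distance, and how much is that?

Insertion cost between consecutive stops i–j is d(i,#105) + d(#105,j) − d(i,j):
  between Depot and #101: 27 + 22 − 19 = 30
  between #101 and #102: 22 + 11 − 14 = 19
  between #102 and #103: 11 + 19 − 20 = 10
  between #103 and #104: 19 + 10 − 9 = 20
  between #104 and Depot: 10 + 27 − 22 = 15
Cheapest insertion is between #102 and #103, adding 10.
New total = 84 + 10 = 94.

+10 blocks — insert #105 between #102 and #103.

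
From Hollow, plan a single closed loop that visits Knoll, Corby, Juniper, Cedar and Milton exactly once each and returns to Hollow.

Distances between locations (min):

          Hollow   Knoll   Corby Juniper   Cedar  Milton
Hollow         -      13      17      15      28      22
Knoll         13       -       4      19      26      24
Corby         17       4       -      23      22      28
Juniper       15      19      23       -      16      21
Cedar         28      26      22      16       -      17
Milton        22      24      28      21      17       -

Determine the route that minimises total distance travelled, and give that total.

With 5 stops there are 5!/2 = 60 distinct round trips (a route and its reverse cost the same).
Hollow-Knoll-Corby-Juniper-Cedar-Milton-Hollow: 13+4+23+16+17+22 = 95
Hollow-Knoll-Corby-Juniper-Milton-Cedar-Hollow: 13+4+23+21+17+28 = 106
Hollow-Knoll-Corby-Cedar-Juniper-Milton-Hollow: 13+4+22+16+21+22 = 98
Hollow-Knoll-Corby-Cedar-Milton-Juniper-Hollow: 13+4+22+17+21+15 = 92
Hollow-Knoll-Corby-Milton-Juniper-Cedar-Hollow: 13+4+28+21+16+28 = 110
Hollow-Knoll-Corby-Milton-Cedar-Juniper-Hollow: 13+4+28+17+16+15 = 93
Hollow-Knoll-Juniper-Corby-Cedar-Milton-Hollow: 13+19+23+22+17+22 = 116
Hollow-Knoll-Juniper-Corby-Milton-Cedar-Hollow: 13+19+23+28+17+28 = 128
Hollow-Knoll-Juniper-Cedar-Corby-Milton-Hollow: 13+19+16+22+28+22 = 120
Hollow-Knoll-Juniper-Cedar-Milton-Corby-Hollow: 13+19+16+17+28+17 = 110
Hollow-Knoll-Juniper-Milton-Corby-Cedar-Hollow: 13+19+21+28+22+28 = 131
Hollow-Knoll-Juniper-Milton-Cedar-Corby-Hollow: 13+19+21+17+22+17 = 109
Hollow-Knoll-Cedar-Corby-Juniper-Milton-Hollow: 13+26+22+23+21+22 = 127
Hollow-Knoll-Cedar-Corby-Milton-Juniper-Hollow: 13+26+22+28+21+15 = 125
… (46 more)
The minimum is 92.
One optimal route: Hollow → Knoll → Corby → Cedar → Milton → Juniper → Hollow (or its reverse).

92 min — the shortest possible round trip.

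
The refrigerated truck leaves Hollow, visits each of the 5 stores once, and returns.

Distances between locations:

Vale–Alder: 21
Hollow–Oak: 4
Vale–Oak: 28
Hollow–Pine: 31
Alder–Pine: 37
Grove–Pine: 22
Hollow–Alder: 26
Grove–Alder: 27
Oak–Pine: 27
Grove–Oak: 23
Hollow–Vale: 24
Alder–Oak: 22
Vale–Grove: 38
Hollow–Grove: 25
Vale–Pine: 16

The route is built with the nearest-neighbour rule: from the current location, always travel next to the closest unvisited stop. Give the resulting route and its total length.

At Hollow the remaining stops are Oak 4, Vale 24, Grove 25, Alder 26, Pine 31; go to Oak.
At Oak the remaining stops are Alder 22, Grove 23, Pine 27, Vale 28; go to Alder.
At Alder the remaining stops are Vale 21, Grove 27, Pine 37; go to Vale.
At Vale the remaining stops are Pine 16, Grove 38; go to Pine.
At Pine the remaining stops are Grove 22; go to Grove.
Return Grove→Hollow: 25.
Total = 4 + 22 + 21 + 16 + 22 + 25 = 110.

Total distance 110 via the nearest-neighbour route Hollow → Oak → Alder → Vale → Pine → Grove → Hollow.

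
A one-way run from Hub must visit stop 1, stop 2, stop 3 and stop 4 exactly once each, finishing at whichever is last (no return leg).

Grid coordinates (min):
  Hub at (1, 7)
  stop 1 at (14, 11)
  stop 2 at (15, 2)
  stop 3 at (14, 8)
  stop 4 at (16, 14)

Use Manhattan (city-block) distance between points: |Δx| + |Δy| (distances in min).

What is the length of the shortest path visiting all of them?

There are 4! = 24 possible orderings.
Hub → stop 1 → stop 2 → stop 3 → stop 4: 17+10+7+8 = 42
Hub → stop 1 → stop 2 → stop 4 → stop 3: 17+10+13+8 = 48
Hub → stop 1 → stop 3 → stop 2 → stop 4: 17+3+7+13 = 40
Hub → stop 1 → stop 3 → stop 4 → stop 2: 17+3+8+13 = 41
Hub → stop 1 → stop 4 → stop 2 → stop 3: 17+5+13+7 = 42
Hub → stop 1 → stop 4 → stop 3 → stop 2: 17+5+8+7 = 37
Hub → stop 2 → stop 1 → stop 3 → stop 4: 19+10+3+8 = 40
Hub → stop 2 → stop 1 → stop 4 → stop 3: 19+10+5+8 = 42
Hub → stop 2 → stop 3 → stop 1 → stop 4: 19+7+3+5 = 34
Hub → stop 2 → stop 3 → stop 4 → stop 1: 19+7+8+5 = 39
Hub → stop 2 → stop 4 → stop 1 → stop 3: 19+13+5+3 = 40
Hub → stop 2 → stop 4 → stop 3 → stop 1: 19+13+8+3 = 43
Hub → stop 3 → stop 1 → stop 2 → stop 4: 14+3+10+13 = 40
Hub → stop 3 → stop 1 → stop 4 → stop 2: 14+3+5+13 = 35
… (10 more)
The minimum is 34.
One shortest path: Hub → stop 2 → stop 3 → stop 1 → stop 4.

Minimum one-way distance = 34 min.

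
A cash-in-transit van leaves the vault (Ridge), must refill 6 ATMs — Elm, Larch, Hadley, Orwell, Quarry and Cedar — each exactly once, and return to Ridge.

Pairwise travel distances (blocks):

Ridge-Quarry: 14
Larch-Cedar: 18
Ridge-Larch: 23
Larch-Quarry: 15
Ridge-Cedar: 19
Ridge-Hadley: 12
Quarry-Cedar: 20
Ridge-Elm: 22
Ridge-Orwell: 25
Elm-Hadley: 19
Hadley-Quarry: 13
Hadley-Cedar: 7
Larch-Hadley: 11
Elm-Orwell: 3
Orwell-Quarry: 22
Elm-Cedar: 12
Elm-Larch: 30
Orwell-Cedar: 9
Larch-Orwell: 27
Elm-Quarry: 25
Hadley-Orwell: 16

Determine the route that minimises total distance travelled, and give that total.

Minimum total distance: 81 blocks.

With 6 stops there are 6!/2 = 360 distinct round trips (a route and its reverse cost the same).
Ridge→Elm→Larch→Hadley→Orwell→Quarry→Cedar→Ridge: 22+30+11+16+22+20+19 = 140
Ridge→Elm→Larch→Hadley→Orwell→Cedar→Quarry→Ridge: 22+30+11+16+9+20+14 = 122
Ridge→Elm→Larch→Hadley→Quarry→Orwell→Cedar→Ridge: 22+30+11+13+22+9+19 = 126
Ridge→Elm→Larch→Hadley→Quarry→Cedar→Orwell→Ridge: 22+30+11+13+20+9+25 = 130
Ridge→Elm→Larch→Hadley→Cedar→Orwell→Quarry→Ridge: 22+30+11+7+9+22+14 = 115
Ridge→Elm→Larch→Hadley→Cedar→Quarry→Orwell→Ridge: 22+30+11+7+20+22+25 = 137
Ridge→Elm→Larch→Orwell→Hadley→Quarry→Cedar→Ridge: 22+30+27+16+13+20+19 = 147
Ridge→Elm→Larch→Orwell→Hadley→Cedar→Quarry→Ridge: 22+30+27+16+7+20+14 = 136
… (352 more)
Ridge→Elm→Orwell→Cedar→Hadley→Larch→Quarry→Ridge: 22+3+9+7+11+15+14 = 81  ← best
The minimum is 81.
One optimal route: Ridge → Elm → Orwell → Cedar → Hadley → Larch → Quarry → Ridge (or its reverse).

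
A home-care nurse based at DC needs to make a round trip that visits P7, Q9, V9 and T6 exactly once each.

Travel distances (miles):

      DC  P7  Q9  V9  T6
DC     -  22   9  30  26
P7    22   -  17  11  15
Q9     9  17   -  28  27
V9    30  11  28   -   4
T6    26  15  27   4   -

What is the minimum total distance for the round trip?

Shortest round trip = 67 miles.

DC → P7 → Q9 → V9 → T6 → DC: 22+17+28+4+26 = 97
DC → P7 → Q9 → T6 → V9 → DC: 22+17+27+4+30 = 100
DC → P7 → V9 → Q9 → T6 → DC: 22+11+28+27+26 = 114
DC → P7 → V9 → T6 → Q9 → DC: 22+11+4+27+9 = 73
DC → P7 → T6 → Q9 → V9 → DC: 22+15+27+28+30 = 122
DC → P7 → T6 → V9 → Q9 → DC: 22+15+4+28+9 = 78
DC → Q9 → P7 → V9 → T6 → DC: 9+17+11+4+26 = 67
DC → Q9 → P7 → T6 → V9 → DC: 9+17+15+4+30 = 75
DC → Q9 → V9 → P7 → T6 → DC: 9+28+11+15+26 = 89
DC → Q9 → T6 → P7 → V9 → DC: 9+27+15+11+30 = 92
DC → V9 → P7 → Q9 → T6 → DC: 30+11+17+27+26 = 111
DC → V9 → Q9 → P7 → T6 → DC: 30+28+17+15+26 = 116
The minimum is 67.
One optimal route: DC → Q9 → P7 → V9 → T6 → DC (or its reverse).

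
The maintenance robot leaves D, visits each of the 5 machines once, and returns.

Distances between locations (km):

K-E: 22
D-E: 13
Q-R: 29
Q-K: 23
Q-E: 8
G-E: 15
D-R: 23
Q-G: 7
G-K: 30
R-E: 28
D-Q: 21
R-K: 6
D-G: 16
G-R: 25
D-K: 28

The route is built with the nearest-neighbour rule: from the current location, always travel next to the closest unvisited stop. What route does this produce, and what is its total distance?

Total distance 87 km via the nearest-neighbour route D → E → Q → G → R → K → D.

From D: distances to unvisited — E=13, G=16, Q=21, R=23, K=28. Nearest is E (13).
From E: distances to unvisited — Q=8, G=15, K=22, R=28. Nearest is Q (8).
From Q: distances to unvisited — G=7, K=23, R=29. Nearest is G (7).
From G: distances to unvisited — R=25, K=30. Nearest is R (25).
From R: distances to unvisited — K=6. Nearest is K (6).
Return K→D: 28.
Total = 13 + 8 + 7 + 25 + 6 + 28 = 87.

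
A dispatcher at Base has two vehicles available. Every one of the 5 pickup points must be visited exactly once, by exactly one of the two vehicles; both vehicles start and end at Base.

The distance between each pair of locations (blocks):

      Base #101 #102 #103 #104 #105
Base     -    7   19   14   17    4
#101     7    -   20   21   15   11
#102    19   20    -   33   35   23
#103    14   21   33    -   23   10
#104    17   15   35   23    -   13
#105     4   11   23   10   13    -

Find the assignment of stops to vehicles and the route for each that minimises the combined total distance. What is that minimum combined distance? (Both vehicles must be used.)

Minimum combined distance: 97 blocks.

There are 2^4 − 1 = 15 ways to divide the 5 stops into two non-empty groups. For each, the best each vehicle can do is its own shortest tour through its group:
  {#101} + {#102, #103, #104, #105}: 14 + 91 = 105
  {#102} + {#101, #103, #104, #105}: 38 + 59 = 97
  {#101, #102} + {#103, #104, #105}: 46 + 54 = 100
  {#103} + {#101, #102, #104, #105}: 28 + 71 = 99
  {#101, #103} + {#102, #104, #105}: 42 + 71 = 113
  {#102, #103} + {#101, #104, #105}: 66 + 39 = 105
  … (15 splits in total)
Best: vehicle 1 Base → #102 → Base = 38; vehicle 2 Base → #101 → #104 → #103 → #105 → Base = 59; combined 97.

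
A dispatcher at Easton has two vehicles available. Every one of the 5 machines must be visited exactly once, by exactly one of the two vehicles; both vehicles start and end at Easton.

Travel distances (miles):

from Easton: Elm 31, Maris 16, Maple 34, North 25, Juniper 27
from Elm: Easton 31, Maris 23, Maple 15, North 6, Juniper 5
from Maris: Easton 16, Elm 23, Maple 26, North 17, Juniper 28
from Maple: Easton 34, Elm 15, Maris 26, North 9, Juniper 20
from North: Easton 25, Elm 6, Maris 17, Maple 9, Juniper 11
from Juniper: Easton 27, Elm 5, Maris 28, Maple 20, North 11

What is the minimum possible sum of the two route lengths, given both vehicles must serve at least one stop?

Check every non-empty split of the stops between the two vehicles; for each half take its own optimal tour:
  {Elm} + {Maris, Maple, North, Juniper}: 62 + 89 = 151
  {Maris} + {Elm, Maple, North, Juniper}: 32 + 81 = 113
  {Elm, Maris} + {Maple, North, Juniper}: 70 + 81 = 151
  {Maple} + {Elm, Maris, North, Juniper}: 68 + 71 = 139
  {Elm, Maple} + {Maris, North, Juniper}: 80 + 71 = 151
  {Maris, Maple} + {Elm, North, Juniper}: 76 + 63 = 139
  … (15 splits in total)
Best: vehicle 1 Easton → Maris → Easton = 32; vehicle 2 Easton → Maple → North → Elm → Juniper → Easton = 81; combined 113.

113 miles — the smallest possible combined total.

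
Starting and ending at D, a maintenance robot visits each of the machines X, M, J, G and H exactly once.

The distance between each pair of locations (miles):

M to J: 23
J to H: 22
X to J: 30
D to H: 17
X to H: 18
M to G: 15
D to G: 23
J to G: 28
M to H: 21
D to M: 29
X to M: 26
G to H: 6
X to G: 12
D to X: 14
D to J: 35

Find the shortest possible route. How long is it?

Shortest round trip = 103 miles.

There are 60 distinct closed tours to check (reversals are equivalent).
D→X→M→J→G→H→D: 14+26+23+28+6+17 = 114
D→X→M→J→H→G→D: 14+26+23+22+6+23 = 114
D→X→M→G→J→H→D: 14+26+15+28+22+17 = 122
D→X→M→G→H→J→D: 14+26+15+6+22+35 = 118
D→X→M→H→J→G→D: 14+26+21+22+28+23 = 134
D→X→M→H→G→J→D: 14+26+21+6+28+35 = 130
D→X→J→M→G→H→D: 14+30+23+15+6+17 = 105
D→X→J→M→H→G→D: 14+30+23+21+6+23 = 117
D→X→J→G→M→H→D: 14+30+28+15+21+17 = 125
D→X→J→G→H→M→D: 14+30+28+6+21+29 = 128
D→X→J→H→M→G→D: 14+30+22+21+15+23 = 125
D→X→J→H→G→M→D: 14+30+22+6+15+29 = 116
D→X→G→M→J→H→D: 14+12+15+23+22+17 = 103
D→X→G→M→H→J→D: 14+12+15+21+22+35 = 119
… (46 more)
The minimum is 103.
One optimal route: D → X → G → M → J → H → D (or its reverse).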